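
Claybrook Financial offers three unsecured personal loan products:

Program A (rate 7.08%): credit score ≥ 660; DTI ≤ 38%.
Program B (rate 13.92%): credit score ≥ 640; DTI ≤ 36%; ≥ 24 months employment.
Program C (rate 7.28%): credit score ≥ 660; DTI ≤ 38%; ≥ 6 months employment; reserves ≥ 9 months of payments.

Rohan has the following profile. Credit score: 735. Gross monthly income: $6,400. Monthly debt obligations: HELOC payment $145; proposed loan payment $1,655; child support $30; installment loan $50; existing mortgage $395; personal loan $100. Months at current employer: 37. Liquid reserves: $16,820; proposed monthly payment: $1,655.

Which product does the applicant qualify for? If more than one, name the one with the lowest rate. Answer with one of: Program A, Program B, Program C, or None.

Program A

Total debts = (145 + 1,655 + 30 + 50 + 395 + 100) = 2,375; DTI = 2,375/6,400 = 37.1%.
Reserves = 16,820/1,655 = 10.2 months.
Program A: score 735 ≥ 660; DTI 37.1% ≤ 38% → qualifies.
Program B: score 735 ≥ 640; DTI 37.1% > 36%; employment 37 ≥ 24 mo → does not qualify.
Program C: score 735 ≥ 660; DTI 37.1% ≤ 38%; employment 37 ≥ 6 mo; reserves 10.2 ≥ 9 mo → qualifies.
Qualifying: Program A, Program C. Lowest rate is 7.08% → Program A.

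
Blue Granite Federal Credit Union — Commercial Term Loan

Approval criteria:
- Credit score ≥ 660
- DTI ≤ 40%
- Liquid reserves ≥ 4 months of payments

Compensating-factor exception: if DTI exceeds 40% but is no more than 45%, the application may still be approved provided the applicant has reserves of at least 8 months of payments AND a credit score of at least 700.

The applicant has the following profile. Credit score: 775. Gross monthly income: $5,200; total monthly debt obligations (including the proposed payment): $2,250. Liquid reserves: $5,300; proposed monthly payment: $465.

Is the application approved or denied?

Approved

Credit score 775 ≥ 660 (meets base)
DTI: 2,250 ÷ 5,200 = 43.3%, over the 40% base limit.
Reserves: 5,300 ÷ 465 = 11.4 months (meets 4-month minimum)
43.3% falls in the override range (40%–45%), so the compensating-factor test applies.
Reserves 11.4 ≥ 8 months; credit score 775 ≥ 700.
Both override conditions satisfied; DTI exception granted.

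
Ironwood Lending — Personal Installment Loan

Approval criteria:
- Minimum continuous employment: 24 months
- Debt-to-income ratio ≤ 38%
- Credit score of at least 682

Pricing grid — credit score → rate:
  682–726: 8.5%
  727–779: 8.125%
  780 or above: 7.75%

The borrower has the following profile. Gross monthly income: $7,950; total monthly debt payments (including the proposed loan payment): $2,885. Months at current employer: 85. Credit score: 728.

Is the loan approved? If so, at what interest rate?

Approved at 8.125%

Credit score 728 ≥ 682 (meets minimum)
Debt-to-income = 2,885/7,950 = 36.3% — meets 38% limit
Employment 85 ≥ 24 months
All requirements met. Score 728 falls in the 727–779 tier → 8.125%.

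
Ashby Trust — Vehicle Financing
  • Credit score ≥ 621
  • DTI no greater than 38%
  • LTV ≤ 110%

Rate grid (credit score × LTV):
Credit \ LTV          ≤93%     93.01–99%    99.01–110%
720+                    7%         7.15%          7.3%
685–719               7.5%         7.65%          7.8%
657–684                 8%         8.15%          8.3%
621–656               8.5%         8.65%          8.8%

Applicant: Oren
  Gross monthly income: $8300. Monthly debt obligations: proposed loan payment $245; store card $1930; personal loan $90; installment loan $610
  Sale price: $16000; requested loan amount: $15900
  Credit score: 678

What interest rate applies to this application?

8.3%

Credit score 678 ≥ 621; Total monthly debts = (245 + 1,930 + 90 + 610) = 2,875. DTI: 2,875 ÷ 8,300 = 34.6%, within the 38% cap
LTV = 15,900/16,000 = 99.4% ≤ 110%
Credit 678 → row 657–684; LTV 99.4% → column 99.01–110%. Grid cell → 8.3%.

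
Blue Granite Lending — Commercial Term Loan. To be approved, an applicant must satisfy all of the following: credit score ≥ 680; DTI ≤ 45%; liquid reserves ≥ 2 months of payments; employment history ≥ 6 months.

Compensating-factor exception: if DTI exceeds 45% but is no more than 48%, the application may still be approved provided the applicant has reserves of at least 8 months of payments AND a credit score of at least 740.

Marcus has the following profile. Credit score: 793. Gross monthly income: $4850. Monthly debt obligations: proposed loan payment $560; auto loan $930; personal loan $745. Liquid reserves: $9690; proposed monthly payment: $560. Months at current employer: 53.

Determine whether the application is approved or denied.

Approved

Credit score 793 ≥ 680 (meets base)
Total debts = (560 + 930 + 745) = 2,235. DTI = 2,235/4,850 = 46.1% > 45% — standard DTI limit exceeded.
Reserves = 9,690/560 = 17.3 months ≥ 2
Employment 53 ≥ 6 months
46.1% falls in the override range (45%–48%), so the compensating-factor test applies.
Override check — reserves: 17.3 mo (ok); score: 793 (ok).
Both override conditions satisfied; DTI exception granted.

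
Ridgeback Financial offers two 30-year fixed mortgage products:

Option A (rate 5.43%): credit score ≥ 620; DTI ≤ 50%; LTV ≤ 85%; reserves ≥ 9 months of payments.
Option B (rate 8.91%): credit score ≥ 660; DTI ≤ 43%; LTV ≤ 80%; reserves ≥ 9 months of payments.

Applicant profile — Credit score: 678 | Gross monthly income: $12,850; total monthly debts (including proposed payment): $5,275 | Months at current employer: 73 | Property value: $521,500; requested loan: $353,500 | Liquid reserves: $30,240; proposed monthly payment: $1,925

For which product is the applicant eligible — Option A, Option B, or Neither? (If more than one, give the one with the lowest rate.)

Option A

DTI = 5,275/12,850 = 41.1%.
LTV = 353,500/521,500 = 67.8%.
Reserves = 30,240/1,925 = 15.7 months.
Option A: score 678 ≥ 620; DTI 41.1% ≤ 50%; LTV 67.8% ≤ 85%; reserves 15.7 ≥ 9 mo → qualifies.
Option B: score 678 ≥ 660; DTI 41.1% ≤ 43%; LTV 67.8% ≤ 80%; reserves 15.7 ≥ 9 mo → qualifies.
Qualifying: Option A, Option B. Lowest rate is 5.43% → Option A.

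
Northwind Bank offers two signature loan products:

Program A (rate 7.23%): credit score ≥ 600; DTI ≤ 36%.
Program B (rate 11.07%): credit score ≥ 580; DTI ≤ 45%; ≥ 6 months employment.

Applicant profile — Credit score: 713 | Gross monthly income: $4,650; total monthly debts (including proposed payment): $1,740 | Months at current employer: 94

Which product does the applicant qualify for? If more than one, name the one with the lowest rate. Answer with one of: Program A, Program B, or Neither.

DTI = 1,740/4,650 = 37.4%.
Program A: score 713 ≥ 600; DTI 37.4% > 36% → does not qualify.
Program B: score 713 ≥ 580; DTI 37.4% ≤ 45%; employment 94 ≥ 6 mo → qualifies.

Program B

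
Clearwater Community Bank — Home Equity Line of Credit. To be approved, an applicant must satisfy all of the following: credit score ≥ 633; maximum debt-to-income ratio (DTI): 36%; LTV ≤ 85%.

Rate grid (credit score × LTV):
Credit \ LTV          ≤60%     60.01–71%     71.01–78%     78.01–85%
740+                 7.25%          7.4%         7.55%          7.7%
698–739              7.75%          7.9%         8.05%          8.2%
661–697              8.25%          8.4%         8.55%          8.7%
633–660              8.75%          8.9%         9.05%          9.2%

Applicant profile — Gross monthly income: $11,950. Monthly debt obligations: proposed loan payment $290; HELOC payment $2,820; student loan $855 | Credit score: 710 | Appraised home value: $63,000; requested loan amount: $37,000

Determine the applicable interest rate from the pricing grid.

7.75%

Credit score 710 ≥ 633; Total monthly debts = (290 + 2,820 + 855) = 3,965. DTI = 3,965/11,950 = 33.2% ≤ 36%
Loan-to-value = 37,000/63,000 = 58.7% — pass (85% max)
Score 710 is in the 698–739 band; LTV 58.7% is in the ≤60% band → 7.75%.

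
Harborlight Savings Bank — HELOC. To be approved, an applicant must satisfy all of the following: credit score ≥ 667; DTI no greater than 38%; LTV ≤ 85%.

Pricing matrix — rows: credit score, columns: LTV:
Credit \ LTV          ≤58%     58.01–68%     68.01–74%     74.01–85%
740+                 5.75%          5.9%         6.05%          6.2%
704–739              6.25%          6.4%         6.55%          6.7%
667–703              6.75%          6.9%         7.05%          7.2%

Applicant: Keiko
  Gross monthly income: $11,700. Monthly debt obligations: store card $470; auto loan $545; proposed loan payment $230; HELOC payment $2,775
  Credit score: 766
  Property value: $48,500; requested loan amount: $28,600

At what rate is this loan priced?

5.9%

Credit score 766 ≥ 667; Total monthly debts = (470 + 545 + 230 + 2,775) = 4,020. DTI: 4,020 ÷ 11,700 = 34.4%, within the 38% cap
LTV = 28,600/48,500 = 59% ≤ 85%
Score 766 is in the 740+ band; LTV 59% is in the 58.01–68% band → 5.9%.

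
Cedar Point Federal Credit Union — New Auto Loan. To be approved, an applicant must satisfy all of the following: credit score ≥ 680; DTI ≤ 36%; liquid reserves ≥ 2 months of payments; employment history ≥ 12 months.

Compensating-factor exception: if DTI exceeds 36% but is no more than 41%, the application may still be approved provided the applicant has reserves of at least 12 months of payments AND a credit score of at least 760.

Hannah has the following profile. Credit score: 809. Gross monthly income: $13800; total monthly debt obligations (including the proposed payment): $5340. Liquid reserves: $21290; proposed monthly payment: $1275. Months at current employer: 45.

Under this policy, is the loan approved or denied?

Credit score 809 ≥ 680 (meets base)
DTI: 5,340 ÷ 13,800 = 38.7%, over the 36% base limit.
Liquid reserves cover 21,290/1,275 = 16.7 months — ≥ 2 required
Employment 45 ≥ 12 months
38.7% falls in the override range (36%–41%), so the compensating-factor test applies.
Override check — reserves: 16.7 mo (ok); score: 809 (ok).
Both override conditions satisfied; DTI exception granted.

Approved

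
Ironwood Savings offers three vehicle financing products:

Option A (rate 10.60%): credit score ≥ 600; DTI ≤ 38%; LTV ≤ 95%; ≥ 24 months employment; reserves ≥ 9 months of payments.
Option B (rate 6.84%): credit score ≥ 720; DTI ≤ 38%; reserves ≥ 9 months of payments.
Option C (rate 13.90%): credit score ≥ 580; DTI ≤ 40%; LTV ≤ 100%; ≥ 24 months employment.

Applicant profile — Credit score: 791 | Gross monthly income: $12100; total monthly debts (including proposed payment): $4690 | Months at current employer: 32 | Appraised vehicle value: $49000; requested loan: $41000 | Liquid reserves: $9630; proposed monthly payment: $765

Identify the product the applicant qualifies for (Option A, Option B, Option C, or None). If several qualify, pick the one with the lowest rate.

DTI = 4,690/12,100 = 38.8%.
LTV = 41,000/49,000 = 83.7%.
Reserves = 9,630/765 = 12.6 months.
Option A: score 791 ≥ 600; DTI 38.8% > 38%; LTV 83.7% ≤ 95%; employment 32 ≥ 24 mo; reserves 12.6 ≥ 9 mo → does not qualify.
Option B: score 791 ≥ 720; DTI 38.8% > 38%; reserves 12.6 ≥ 9 mo → does not qualify.
Option C: score 791 ≥ 580; DTI 38.8% ≤ 40%; LTV 83.7% ≤ 100%; employment 32 ≥ 24 mo → qualifies.

Option C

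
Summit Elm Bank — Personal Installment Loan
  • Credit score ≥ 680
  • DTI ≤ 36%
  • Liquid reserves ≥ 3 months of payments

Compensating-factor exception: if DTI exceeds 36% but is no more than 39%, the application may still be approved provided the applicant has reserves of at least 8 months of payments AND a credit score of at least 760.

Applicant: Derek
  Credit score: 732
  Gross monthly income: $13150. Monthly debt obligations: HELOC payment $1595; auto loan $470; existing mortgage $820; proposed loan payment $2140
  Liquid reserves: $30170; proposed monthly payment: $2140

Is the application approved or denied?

Credit score 732 ≥ 680 (meets base)
Total debts = (1,595 + 470 + 820 + 2,140) = 5,025. DTI = 5,025/13,150 = 38.2% > 36% — standard DTI limit exceeded.
Liquid reserves cover 30,170/2,140 = 14.1 months — ≥ 3 required
DTI 38.2% is within the 36%–39% exception band; checking compensating factors.
Reserves 14.1 ≥ 8 months; credit score 732 < 760.
Compensating-factor requirement not fully met.

Denied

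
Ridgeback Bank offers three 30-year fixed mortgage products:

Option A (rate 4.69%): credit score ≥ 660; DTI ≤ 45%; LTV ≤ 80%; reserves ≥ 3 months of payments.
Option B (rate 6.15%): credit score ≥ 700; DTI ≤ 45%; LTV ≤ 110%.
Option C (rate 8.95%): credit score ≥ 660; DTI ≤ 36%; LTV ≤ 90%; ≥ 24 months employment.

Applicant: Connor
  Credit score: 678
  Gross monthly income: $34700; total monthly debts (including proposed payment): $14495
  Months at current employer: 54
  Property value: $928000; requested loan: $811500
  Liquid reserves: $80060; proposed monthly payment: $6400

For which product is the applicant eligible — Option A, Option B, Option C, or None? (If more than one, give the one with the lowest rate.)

None

DTI = 14,495/34,700 = 41.8%.
LTV = 811,500/928,000 = 87.4%.
Reserves = 80,060/6,400 = 12.5 months.
Option A: score 678 ≥ 660; DTI 41.8% ≤ 45%; LTV 87.4% > 80%; reserves 12.5 ≥ 3 mo → does not qualify.
Option B: score 678 < 700; DTI 41.8% ≤ 45%; LTV 87.4% ≤ 110% → does not qualify.
Option C: score 678 ≥ 660; DTI 41.8% > 36%; LTV 87.4% ≤ 90%; employment 54 ≥ 24 mo → does not qualify.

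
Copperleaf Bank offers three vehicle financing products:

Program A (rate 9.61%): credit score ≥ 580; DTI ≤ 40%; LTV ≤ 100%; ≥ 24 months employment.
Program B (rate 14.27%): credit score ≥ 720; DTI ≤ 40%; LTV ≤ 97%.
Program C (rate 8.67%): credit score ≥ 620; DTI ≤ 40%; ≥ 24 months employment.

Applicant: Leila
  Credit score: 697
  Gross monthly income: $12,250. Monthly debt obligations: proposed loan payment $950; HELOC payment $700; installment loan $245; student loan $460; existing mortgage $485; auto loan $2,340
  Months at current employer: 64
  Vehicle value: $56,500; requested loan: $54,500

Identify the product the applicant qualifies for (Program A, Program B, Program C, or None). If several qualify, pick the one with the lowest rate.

None

Total debts = (950 + 700 + 245 + 460 + 485 + 2,340) = 5,180; DTI = 5,180/12,250 = 42.3%.
LTV = 54,500/56,500 = 96.5%.
Program A: score 697 ≥ 580; DTI 42.3% > 40%; LTV 96.5% ≤ 100%; employment 64 ≥ 24 mo → does not qualify.
Program B: score 697 < 720; DTI 42.3% > 40%; LTV 96.5% ≤ 97% → does not qualify.
Program C: score 697 ≥ 620; DTI 42.3% > 40%; employment 64 ≥ 24 mo → does not qualify.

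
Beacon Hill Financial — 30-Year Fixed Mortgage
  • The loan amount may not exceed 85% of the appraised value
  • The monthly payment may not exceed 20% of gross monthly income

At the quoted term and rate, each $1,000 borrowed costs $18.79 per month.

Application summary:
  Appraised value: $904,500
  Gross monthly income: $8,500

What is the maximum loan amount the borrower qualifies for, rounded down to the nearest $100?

Payment cap: 20% × $8,500 = $1,700/month.
At $18.79 per $1,000, that supports 1,700/18.79 × 1,000 ≈ $90,473 → $90,400.
LTV cap: 85% × $904,500 = $768,825 → $768,800.
Binding constraint: payment-to-income.

$90,400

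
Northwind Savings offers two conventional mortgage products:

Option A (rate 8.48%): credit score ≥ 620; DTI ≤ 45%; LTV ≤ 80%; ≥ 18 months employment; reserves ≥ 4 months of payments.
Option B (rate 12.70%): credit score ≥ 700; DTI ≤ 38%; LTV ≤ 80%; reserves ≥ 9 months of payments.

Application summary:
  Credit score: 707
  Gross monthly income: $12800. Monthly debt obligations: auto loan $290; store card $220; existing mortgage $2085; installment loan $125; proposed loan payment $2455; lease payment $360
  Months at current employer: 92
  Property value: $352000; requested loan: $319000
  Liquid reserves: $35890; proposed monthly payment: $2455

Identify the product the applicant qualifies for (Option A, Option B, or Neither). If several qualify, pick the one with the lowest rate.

Neither

Total debts = (290 + 220 + 2,085 + 125 + 2,455 + 360) = 5,535; DTI = 5,535/12,800 = 43.2%.
LTV = 319,000/352,000 = 90.6%.
Reserves = 35,890/2,455 = 14.6 months.
Option A: score 707 ≥ 620; DTI 43.2% ≤ 45%; LTV 90.6% > 80%; employment 92 ≥ 18 mo; reserves 14.6 ≥ 4 mo → does not qualify.
Option B: score 707 ≥ 700; DTI 43.2% > 38%; LTV 90.6% > 80%; reserves 14.6 ≥ 9 mo → does not qualify.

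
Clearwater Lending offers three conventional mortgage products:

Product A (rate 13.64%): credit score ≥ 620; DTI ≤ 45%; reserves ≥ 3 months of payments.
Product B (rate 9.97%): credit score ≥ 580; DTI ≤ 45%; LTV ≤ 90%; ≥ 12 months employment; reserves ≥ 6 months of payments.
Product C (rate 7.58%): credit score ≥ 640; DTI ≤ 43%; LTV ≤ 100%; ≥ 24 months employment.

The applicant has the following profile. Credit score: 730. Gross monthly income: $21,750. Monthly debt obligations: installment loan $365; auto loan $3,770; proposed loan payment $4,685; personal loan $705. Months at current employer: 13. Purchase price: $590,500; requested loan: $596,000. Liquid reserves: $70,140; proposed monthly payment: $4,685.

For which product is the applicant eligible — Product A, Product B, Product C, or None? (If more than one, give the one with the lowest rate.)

Product A

Total debts = (365 + 3,770 + 4,685 + 705) = 9,525; DTI = 9,525/21,750 = 43.8%.
LTV = 596,000/590,500 = 100.9%.
Reserves = 70,140/4,685 = 15.0 months.
Product A: score 730 ≥ 620; DTI 43.8% ≤ 45%; reserves 15.0 ≥ 3 mo → qualifies.
Product B: score 730 ≥ 580; DTI 43.8% ≤ 45%; LTV 100.9% > 90%; employment 13 ≥ 12 mo; reserves 15.0 ≥ 6 mo → does not qualify.
Product C: score 730 ≥ 640; DTI 43.8% > 43%; LTV 100.9% > 100%; employment 13 < 24 mo → does not qualify.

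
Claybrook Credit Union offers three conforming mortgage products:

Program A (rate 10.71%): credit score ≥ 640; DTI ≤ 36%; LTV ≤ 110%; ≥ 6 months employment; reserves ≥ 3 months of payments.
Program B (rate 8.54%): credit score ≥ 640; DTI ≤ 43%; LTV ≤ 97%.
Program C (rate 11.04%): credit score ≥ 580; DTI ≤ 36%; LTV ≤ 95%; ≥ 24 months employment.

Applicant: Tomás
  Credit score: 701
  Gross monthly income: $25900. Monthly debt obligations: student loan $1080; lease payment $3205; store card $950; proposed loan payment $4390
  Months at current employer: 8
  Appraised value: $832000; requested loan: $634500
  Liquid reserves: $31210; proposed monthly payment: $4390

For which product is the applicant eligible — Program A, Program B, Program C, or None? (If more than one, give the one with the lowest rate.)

Total debts = (1,080 + 3,205 + 950 + 4,390) = 9,625; DTI = 9,625/25,900 = 37.2%.
LTV = 634,500/832,000 = 76.3%.
Reserves = 31,210/4,390 = 7.1 months.
Program A: score 701 ≥ 640; DTI 37.2% > 36%; LTV 76.3% ≤ 110%; employment 8 ≥ 6 mo; reserves 7.1 ≥ 3 mo → does not qualify.
Program B: score 701 ≥ 640; DTI 37.2% ≤ 43%; LTV 76.3% ≤ 97% → qualifies.
Program C: score 701 ≥ 580; DTI 37.2% > 36%; LTV 76.3% ≤ 95%; employment 8 < 24 mo → does not qualify.

Program B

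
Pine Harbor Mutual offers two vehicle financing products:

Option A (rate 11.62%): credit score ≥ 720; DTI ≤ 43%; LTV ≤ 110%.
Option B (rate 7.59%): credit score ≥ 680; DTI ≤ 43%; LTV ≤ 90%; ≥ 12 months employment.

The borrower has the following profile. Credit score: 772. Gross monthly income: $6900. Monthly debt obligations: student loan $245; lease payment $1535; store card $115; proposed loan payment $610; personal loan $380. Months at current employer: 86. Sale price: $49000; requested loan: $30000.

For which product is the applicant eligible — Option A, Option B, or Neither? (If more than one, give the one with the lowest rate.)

Total debts = (245 + 1,535 + 115 + 610 + 380) = 2,885; DTI = 2,885/6,900 = 41.8%.
LTV = 30,000/49,000 = 61.2%.
Option A: score 772 ≥ 720; DTI 41.8% ≤ 43%; LTV 61.2% ≤ 110% → qualifies.
Option B: score 772 ≥ 680; DTI 41.8% ≤ 43%; LTV 61.2% ≤ 90%; employment 86 ≥ 12 mo → qualifies.
Qualifying: Option A, Option B. Lowest rate is 7.59% → Option B.

Option B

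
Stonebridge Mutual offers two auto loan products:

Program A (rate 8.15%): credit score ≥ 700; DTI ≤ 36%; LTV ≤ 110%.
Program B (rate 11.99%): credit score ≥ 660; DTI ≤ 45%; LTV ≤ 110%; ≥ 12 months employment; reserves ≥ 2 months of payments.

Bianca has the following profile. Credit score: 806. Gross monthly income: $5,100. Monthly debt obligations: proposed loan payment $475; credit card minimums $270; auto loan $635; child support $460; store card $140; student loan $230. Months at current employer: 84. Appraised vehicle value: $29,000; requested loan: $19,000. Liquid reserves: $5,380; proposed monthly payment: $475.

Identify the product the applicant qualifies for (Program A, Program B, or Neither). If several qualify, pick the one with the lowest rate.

Program B

Total debts = (475 + 270 + 635 + 460 + 140 + 230) = 2,210; DTI = 2,210/5,100 = 43.3%.
LTV = 19,000/29,000 = 65.5%.
Reserves = 5,380/475 = 11.3 months.
Program A: score 806 ≥ 700; DTI 43.3% > 36%; LTV 65.5% ≤ 110% → does not qualify.
Program B: score 806 ≥ 660; DTI 43.3% ≤ 45%; LTV 65.5% ≤ 110%; employment 84 ≥ 12 mo; reserves 11.3 ≥ 2 mo → qualifies.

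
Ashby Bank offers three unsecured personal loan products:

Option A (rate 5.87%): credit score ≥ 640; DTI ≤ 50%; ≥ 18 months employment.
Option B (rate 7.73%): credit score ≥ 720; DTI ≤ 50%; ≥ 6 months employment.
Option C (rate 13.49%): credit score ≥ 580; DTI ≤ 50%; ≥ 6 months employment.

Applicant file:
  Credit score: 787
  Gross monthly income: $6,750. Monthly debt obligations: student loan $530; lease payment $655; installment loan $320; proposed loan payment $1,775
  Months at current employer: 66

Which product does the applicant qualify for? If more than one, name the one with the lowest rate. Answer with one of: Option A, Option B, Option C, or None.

Option A

Total debts = (530 + 655 + 320 + 1,775) = 3,280; DTI = 3,280/6,750 = 48.6%.
Option A: score 787 ≥ 640; DTI 48.6% ≤ 50%; employment 66 ≥ 18 mo → qualifies.
Option B: score 787 ≥ 720; DTI 48.6% ≤ 50%; employment 66 ≥ 6 mo → qualifies.
Option C: score 787 ≥ 580; DTI 48.6% ≤ 50%; employment 66 ≥ 6 mo → qualifies.
Qualifying: Option A, Option B, Option C. Lowest rate is 5.87% → Option A.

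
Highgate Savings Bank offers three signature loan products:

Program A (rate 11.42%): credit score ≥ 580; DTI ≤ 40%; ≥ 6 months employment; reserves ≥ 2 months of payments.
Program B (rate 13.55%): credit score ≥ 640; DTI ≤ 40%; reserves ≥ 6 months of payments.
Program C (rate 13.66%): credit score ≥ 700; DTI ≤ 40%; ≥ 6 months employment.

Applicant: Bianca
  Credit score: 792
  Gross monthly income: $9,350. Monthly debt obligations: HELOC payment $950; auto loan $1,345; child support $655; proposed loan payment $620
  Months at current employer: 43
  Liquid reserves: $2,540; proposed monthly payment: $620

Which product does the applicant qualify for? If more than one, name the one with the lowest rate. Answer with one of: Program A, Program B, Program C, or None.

Program A

Total debts = (950 + 1,345 + 655 + 620) = 3,570; DTI = 3,570/9,350 = 38.2%.
Reserves = 2,540/620 = 4.1 months.
Program A: score 792 ≥ 580; DTI 38.2% ≤ 40%; employment 43 ≥ 6 mo; reserves 4.1 ≥ 2 mo → qualifies.
Program B: score 792 ≥ 640; DTI 38.2% ≤ 40%; reserves 4.1 < 6 mo → does not qualify.
Program C: score 792 ≥ 700; DTI 38.2% ≤ 40%; employment 43 ≥ 6 mo → qualifies.
Qualifying: Program A, Program C. Lowest rate is 11.42% → Program A.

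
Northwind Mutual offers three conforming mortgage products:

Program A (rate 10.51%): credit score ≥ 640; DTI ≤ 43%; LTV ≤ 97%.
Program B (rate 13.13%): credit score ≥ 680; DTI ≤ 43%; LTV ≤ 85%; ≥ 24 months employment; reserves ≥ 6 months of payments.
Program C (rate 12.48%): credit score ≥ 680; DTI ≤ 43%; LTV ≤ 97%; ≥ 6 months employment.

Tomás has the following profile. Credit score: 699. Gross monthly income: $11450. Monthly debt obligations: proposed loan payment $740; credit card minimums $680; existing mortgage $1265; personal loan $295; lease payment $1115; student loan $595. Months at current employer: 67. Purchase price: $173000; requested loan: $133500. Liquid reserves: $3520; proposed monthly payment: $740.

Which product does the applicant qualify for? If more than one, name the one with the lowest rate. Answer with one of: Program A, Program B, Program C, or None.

Program A

Total debts = (740 + 680 + 1,265 + 295 + 1,115 + 595) = 4,690; DTI = 4,690/11,450 = 41%.
LTV = 133,500/173,000 = 77.2%.
Reserves = 3,520/740 = 4.8 months.
Program A: score 699 ≥ 640; DTI 41% ≤ 43%; LTV 77.2% ≤ 97% → qualifies.
Program B: score 699 ≥ 680; DTI 41% ≤ 43%; LTV 77.2% ≤ 85%; employment 67 ≥ 24 mo; reserves 4.8 < 6 mo → does not qualify.
Program C: score 699 ≥ 680; DTI 41% ≤ 43%; LTV 77.2% ≤ 97%; employment 67 ≥ 6 mo → qualifies.
Qualifying: Program A, Program C. Lowest rate is 10.51% → Program A.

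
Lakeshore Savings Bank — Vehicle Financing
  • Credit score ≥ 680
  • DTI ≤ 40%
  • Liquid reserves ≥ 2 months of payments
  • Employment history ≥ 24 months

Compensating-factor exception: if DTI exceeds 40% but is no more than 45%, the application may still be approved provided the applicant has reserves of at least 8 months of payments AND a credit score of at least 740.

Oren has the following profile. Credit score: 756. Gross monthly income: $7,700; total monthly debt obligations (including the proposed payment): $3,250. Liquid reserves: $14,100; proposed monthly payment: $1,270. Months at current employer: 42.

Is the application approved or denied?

Credit score 756 ≥ 680 (meets base)
DTI = 3,250/7,700 = 42.2% > 40% — standard DTI limit exceeded.
Reserves: 14,100 ÷ 1,270 = 11.1 months (meets 2-month minimum)
Employment 42 ≥ 24 months
DTI 42.2% is within the 40%–45% exception band; checking compensating factors.
Reserves 11.1 ≥ 8 months; credit score 756 ≥ 740.
Both compensating conditions met → exception applies.

Approved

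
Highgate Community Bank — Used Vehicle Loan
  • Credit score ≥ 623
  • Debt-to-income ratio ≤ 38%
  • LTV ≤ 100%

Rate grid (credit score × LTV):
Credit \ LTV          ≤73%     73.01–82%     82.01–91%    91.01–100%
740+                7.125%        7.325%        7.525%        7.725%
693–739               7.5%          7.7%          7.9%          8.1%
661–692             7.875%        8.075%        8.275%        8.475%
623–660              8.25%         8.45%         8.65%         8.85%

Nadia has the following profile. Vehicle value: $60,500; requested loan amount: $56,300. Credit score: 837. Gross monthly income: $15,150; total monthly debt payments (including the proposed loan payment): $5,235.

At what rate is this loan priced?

7.725%

Credit score 837 ≥ 623; DTI = 5,235/15,150 = 34.6% ≤ 38%
LTV: 56,300 ÷ 60,500 = 93.1%, within 100% cap
Credit 837 → row 740+; LTV 93.1% → column 91.01–100%. Grid cell → 7.725%.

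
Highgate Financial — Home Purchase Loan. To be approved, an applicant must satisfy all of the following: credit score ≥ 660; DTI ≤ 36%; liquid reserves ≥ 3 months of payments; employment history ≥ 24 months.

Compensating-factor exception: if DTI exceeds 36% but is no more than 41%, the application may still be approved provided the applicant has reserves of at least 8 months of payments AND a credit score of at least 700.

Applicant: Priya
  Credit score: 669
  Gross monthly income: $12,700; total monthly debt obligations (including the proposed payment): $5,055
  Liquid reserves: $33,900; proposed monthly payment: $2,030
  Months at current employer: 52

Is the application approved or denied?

Credit score 669 ≥ 660 (meets base)
DTI: 5,055 ÷ 12,700 = 39.8%, over the 36% base limit.
Reserves = 33,900/2,030 = 16.7 months ≥ 3
Employment 52 ≥ 24 months
DTI 39.8% is within the 36%–41% exception band; checking compensating factors.
Override check — reserves: 16.7 mo (ok); score: 669 (below 700).
Compensating-factor requirement not fully met.

Denied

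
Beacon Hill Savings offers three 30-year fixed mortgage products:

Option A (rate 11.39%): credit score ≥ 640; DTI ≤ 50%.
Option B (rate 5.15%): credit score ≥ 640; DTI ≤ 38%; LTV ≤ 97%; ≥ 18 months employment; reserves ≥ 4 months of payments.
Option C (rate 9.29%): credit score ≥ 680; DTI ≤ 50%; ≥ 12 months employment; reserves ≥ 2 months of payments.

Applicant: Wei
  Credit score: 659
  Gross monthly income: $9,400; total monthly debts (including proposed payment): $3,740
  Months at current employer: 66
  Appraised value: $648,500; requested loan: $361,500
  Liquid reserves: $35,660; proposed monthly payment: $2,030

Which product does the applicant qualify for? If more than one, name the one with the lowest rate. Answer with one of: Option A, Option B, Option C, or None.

DTI = 3,740/9,400 = 39.8%.
LTV = 361,500/648,500 = 55.7%.
Reserves = 35,660/2,030 = 17.6 months.
Option A: score 659 ≥ 640; DTI 39.8% ≤ 50% → qualifies.
Option B: score 659 ≥ 640; DTI 39.8% > 38%; LTV 55.7% ≤ 97%; employment 66 ≥ 18 mo; reserves 17.6 ≥ 4 mo → does not qualify.
Option C: score 659 < 680; DTI 39.8% ≤ 50%; employment 66 ≥ 12 mo; reserves 17.6 ≥ 2 mo → does not qualify.

Option A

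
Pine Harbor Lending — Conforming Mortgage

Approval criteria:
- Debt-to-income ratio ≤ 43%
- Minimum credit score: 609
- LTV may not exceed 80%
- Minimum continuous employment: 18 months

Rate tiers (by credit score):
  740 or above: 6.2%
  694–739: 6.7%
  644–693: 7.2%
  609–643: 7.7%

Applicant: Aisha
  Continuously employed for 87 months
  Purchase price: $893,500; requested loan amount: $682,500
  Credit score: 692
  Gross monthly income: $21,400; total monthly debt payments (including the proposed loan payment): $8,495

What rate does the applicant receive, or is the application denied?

Approved at 7.2%

Credit score 692 ≥ 609 (meets minimum)
DTI = 8,495/21,400 = 39.7% ≤ 43%
Employment 87 ≥ 18 months
Loan-to-value = 682,500/893,500 = 76.4% — pass (80% max)
All requirements met. Score 692 falls in the 644–693 tier → 7.2%.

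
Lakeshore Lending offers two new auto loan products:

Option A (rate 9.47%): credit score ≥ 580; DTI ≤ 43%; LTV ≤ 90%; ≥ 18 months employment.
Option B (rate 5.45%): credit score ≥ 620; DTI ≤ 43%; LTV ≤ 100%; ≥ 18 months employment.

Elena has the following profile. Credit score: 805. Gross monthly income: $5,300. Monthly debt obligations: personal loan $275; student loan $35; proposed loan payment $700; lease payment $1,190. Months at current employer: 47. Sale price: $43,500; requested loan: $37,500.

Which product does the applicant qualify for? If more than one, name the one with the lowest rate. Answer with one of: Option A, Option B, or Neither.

Total debts = (275 + 35 + 700 + 1,190) = 2,200; DTI = 2,200/5,300 = 41.5%.
LTV = 37,500/43,500 = 86.2%.
Option A: score 805 ≥ 580; DTI 41.5% ≤ 43%; LTV 86.2% ≤ 90%; employment 47 ≥ 18 mo → qualifies.
Option B: score 805 ≥ 620; DTI 41.5% ≤ 43%; LTV 86.2% ≤ 100%; employment 47 ≥ 18 mo → qualifies.
Qualifying: Option A, Option B. Lowest rate is 5.45% → Option B.

Option B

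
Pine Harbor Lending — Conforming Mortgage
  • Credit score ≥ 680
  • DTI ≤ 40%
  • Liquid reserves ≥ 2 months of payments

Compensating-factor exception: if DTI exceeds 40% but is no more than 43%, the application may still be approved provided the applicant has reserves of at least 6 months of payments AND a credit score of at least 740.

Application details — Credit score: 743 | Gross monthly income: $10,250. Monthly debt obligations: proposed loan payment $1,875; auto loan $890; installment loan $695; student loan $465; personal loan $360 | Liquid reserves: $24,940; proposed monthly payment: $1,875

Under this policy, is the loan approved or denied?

Credit score 743 ≥ 680 (meets base)
Total debts = (1,875 + 890 + 695 + 465 + 360) = 4,285. DTI = 4,285/10,250 = 41.8% > 40% — standard DTI limit exceeded.
Reserves = 24,940/1,875 = 13.3 months ≥ 2
DTI 41.8% is within the 40%–43% exception band; checking compensating factors.
Reserves 13.3 ≥ 6 months; credit score 743 ≥ 740.
Both override conditions satisfied; DTI exception granted.

Approved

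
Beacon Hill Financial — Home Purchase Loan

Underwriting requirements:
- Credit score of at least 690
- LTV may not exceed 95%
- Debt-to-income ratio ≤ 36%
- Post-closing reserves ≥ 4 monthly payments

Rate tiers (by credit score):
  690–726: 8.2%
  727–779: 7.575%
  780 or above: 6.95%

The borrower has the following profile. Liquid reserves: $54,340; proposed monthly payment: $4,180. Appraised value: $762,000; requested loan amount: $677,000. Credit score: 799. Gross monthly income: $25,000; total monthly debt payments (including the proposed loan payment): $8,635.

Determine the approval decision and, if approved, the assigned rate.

Approved at 6.95%

Credit score 799 ≥ 690 (meets minimum)
Debt-to-income = 8,635/25,000 = 34.5% — meets 36% limit
Reserves: 54,340 ÷ 4,180 = 13.0 months (meets 4-month minimum)
LTV = 677,000/762,000 = 88.8% ≤ 95%
All requirements met. Score 799 falls in the 780 or above tier → 6.95%.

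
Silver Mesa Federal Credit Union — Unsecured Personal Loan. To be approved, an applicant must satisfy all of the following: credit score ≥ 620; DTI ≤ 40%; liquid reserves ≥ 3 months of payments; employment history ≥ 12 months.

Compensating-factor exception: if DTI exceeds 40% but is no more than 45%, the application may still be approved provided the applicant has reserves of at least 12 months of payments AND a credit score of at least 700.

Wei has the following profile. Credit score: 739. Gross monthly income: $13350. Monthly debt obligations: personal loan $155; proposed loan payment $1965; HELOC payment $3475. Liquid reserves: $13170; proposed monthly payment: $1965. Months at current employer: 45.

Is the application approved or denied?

Credit score 739 ≥ 620 (meets base)
Total debts = (155 + 1,965 + 3,475) = 5,595. DTI = 5,595/13,350 = 41.9% > 40% — standard DTI limit exceeded.
Liquid reserves cover 13,170/1,965 = 6.7 months — ≥ 3 required
Employment 45 ≥ 12 months
41.9% falls in the override range (40%–45%), so the compensating-factor test applies.
Reserves 6.7 < 12 months; credit score 739 ≥ 700.
Override conditions not both satisfied; exception does not apply.

Denied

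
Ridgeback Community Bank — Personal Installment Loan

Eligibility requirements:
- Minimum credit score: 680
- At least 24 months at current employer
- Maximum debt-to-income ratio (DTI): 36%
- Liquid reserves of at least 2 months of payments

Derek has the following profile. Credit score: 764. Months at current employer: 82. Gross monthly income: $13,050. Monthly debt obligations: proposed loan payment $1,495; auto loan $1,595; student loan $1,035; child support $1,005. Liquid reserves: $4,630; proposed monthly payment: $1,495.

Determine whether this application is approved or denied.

Credit score 764 ≥ 680 (meets)
Employment 82 ≥ 24 months
Total monthly debts = (1,495 + 1,595 + 1,035 + 1,005) = 5,130. Debt-to-income = 5,130/13,050 = 39.3% — over 36% limit
Liquid reserves cover 4,630/1,495 = 3.1 months — ≥ 2 required
Fails on DTI.

Denied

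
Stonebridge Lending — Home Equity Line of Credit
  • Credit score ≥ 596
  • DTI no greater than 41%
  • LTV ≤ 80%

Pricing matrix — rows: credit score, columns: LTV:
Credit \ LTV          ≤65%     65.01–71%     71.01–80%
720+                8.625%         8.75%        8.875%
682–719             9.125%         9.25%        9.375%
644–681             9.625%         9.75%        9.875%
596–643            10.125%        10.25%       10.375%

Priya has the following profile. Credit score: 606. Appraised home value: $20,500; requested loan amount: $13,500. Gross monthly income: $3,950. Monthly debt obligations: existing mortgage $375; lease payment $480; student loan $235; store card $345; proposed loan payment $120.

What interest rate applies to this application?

Credit score 606 ≥ 596; Total monthly debts = (375 + 480 + 235 + 345 + 120) = 1,555. Debt-to-income = 1,555/3,950 = 39.4% — meets 41% limit
LTV = 13,500/20,500 = 65.9% ≤ 80%
Score 606 is in the 596–643 band; LTV 65.9% is in the 65.01–71% band → 10.25%.

10.25%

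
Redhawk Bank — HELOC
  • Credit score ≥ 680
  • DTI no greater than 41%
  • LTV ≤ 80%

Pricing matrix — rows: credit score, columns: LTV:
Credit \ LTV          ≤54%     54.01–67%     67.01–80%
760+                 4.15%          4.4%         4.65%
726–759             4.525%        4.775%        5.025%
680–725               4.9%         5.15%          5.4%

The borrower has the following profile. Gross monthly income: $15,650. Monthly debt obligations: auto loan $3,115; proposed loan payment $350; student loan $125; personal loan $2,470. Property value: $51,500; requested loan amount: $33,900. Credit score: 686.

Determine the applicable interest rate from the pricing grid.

5.15%

Credit score 686 ≥ 680; Total monthly debts = (3,115 + 350 + 125 + 2,470) = 6,060. DTI = 6,060/15,650 = 38.7% ≤ 41%
Loan-to-value = 33,900/51,500 = 65.8% — pass (80% max)
Score 686 is in the 680–725 band; LTV 65.8% is in the 54.01–67% band → 5.15%.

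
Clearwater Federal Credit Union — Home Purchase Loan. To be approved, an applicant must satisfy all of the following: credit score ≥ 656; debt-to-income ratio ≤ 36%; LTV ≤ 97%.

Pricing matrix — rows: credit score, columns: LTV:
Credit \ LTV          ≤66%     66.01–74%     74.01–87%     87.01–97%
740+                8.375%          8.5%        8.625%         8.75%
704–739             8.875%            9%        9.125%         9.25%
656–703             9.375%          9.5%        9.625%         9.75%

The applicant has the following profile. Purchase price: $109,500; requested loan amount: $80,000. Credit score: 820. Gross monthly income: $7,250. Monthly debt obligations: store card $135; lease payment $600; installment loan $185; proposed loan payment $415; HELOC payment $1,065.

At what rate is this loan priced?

8.5%

Credit score 820 ≥ 656; Total monthly debts = (135 + 600 + 185 + 415 + 1,065) = 2,400. DTI: 2,400 ÷ 7,250 = 33.1%, within the 36% cap
LTV = 80,000/109,500 = 73.1% ≤ 97%
Score 820 is in the 740+ band; LTV 73.1% is in the 66.01–74% band → 8.5%.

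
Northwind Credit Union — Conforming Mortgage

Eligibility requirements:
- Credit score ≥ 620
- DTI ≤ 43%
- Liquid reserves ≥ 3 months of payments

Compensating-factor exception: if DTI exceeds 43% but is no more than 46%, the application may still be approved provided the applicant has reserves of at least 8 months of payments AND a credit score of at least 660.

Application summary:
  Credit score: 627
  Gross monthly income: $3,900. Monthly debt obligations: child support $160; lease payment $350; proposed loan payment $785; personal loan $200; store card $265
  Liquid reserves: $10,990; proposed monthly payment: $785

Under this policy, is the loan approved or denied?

Credit score 627 ≥ 620 (meets base)
Total debts = (160 + 350 + 785 + 200 + 265) = 1,760. DTI: 1,760 ÷ 3,900 = 45.1%, over the 43% base limit.
Liquid reserves cover 10,990/785 = 14.0 months — ≥ 3 required
DTI 45.1% is within the 43%–46% exception band; checking compensating factors.
Reserves 14.0 ≥ 8 months; credit score 627 < 660.
Compensating-factor requirement not fully met.

Denied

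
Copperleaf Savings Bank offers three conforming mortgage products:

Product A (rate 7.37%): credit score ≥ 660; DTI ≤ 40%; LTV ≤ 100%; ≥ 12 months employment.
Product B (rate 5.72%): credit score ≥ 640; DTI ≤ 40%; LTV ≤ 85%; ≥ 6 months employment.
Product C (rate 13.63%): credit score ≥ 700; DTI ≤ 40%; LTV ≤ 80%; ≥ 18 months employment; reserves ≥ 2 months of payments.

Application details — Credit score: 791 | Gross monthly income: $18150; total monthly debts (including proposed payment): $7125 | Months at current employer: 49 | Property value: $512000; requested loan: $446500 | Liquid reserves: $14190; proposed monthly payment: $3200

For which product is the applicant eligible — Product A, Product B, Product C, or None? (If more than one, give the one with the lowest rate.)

DTI = 7,125/18,150 = 39.3%.
LTV = 446,500/512,000 = 87.2%.
Reserves = 14,190/3,200 = 4.4 months.
Product A: score 791 ≥ 660; DTI 39.3% ≤ 40%; LTV 87.2% ≤ 100%; employment 49 ≥ 12 mo → qualifies.
Product B: score 791 ≥ 640; DTI 39.3% ≤ 40%; LTV 87.2% > 85%; employment 49 ≥ 6 mo → does not qualify.
Product C: score 791 ≥ 700; DTI 39.3% ≤ 40%; LTV 87.2% > 80%; employment 49 ≥ 18 mo; reserves 4.4 ≥ 2 mo → does not qualify.

Product A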